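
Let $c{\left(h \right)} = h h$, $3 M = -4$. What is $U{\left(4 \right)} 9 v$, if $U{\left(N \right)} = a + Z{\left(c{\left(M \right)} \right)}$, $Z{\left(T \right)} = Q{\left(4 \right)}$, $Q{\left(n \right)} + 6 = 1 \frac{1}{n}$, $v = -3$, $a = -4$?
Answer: $\frac{1053}{4} \approx 263.25$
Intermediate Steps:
$M = - \frac{4}{3}$ ($M = \frac{1}{3} \left(-4\right) = - \frac{4}{3} \approx -1.3333$)
$c{\left(h \right)} = h^{2}$
$Q{\left(n \right)} = -6 + \frac{1}{n}$ ($Q{\left(n \right)} = -6 + 1 \frac{1}{n} = -6 + \frac{1}{n}$)
$Z{\left(T \right)} = - \frac{23}{4}$ ($Z{\left(T \right)} = -6 + \frac{1}{4} = - \frac{23}{4}$)
$U{\left(N \right)} = - \frac{39}{4}$ ($U{\left(N \right)} = -4 - \frac{23}{4} = - \frac{39}{4}$)
$U{\left(4 \right)} 9 v = \left(- \frac{39}{4}\right) 9 \left(-3\right) = \left(- \frac{351}{4}\right) \left(-3\right) = \frac{1053}{4}$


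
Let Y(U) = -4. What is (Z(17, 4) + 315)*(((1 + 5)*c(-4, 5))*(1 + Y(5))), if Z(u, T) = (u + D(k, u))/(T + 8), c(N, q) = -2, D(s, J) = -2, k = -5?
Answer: 11385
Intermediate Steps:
Z(u, T) = (-2 + u)/(8 + T) (Z(u, T) = (u - 2)/(T + 8) = (-2 + u)/(8 + T))
(Z(17, 4) + 315)*(((1 + 5)*c(-4, 5))*(1 + Y(5))) = ((-2 + 17)/(8 + 4) + 315)*(((1 + 5)*(-2))*(1 - 4)) = (15/12 + 315)*((6*(-2))*(-3)) = ((1/12)*15 + 315)*(-12*(-3)) = (5/4 + 315)*36 = (1265/4)*36 = 11385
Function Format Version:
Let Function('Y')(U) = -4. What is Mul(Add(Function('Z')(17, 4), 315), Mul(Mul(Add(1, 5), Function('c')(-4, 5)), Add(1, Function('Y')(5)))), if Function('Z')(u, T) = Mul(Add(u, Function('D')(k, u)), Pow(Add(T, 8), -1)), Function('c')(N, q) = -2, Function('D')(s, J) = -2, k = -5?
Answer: 11385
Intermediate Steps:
Function('Z')(u, T) = Mul(Pow(Add(8, T), -1), Add(-2, u)) (Function('Z')(u, T) = Mul(Add(u, -2), Pow(Add(T, 8), -1)) = Mul(Add(-2, u), Pow(Add(8, T), -1)) = Mul(Pow(Add(8, T), -1), Add(-2, u)))
Mul(Add(Function('Z')(17, 4), 315), Mul(Mul(Add(1, 5), Function('c')(-4, 5)), Add(1, Function('Y')(5)))) = Mul(Add(Mul(Pow(Add(8, 4), -1), Add(-2, 17)), 315), Mul(Mul(Add(1, 5), -2), Add(1, -4))) = Mul(Add(Mul(Pow(12, -1), 15), 315), Mul(Mul(6, -2), -3)) = Mul(Add(Mul(Rational(1, 12), 15), 315), Mul(-12, -3)) = Mul(Add(Rational(5, 4), 315), 36) = Mul(Rational(1265, 4), 36) = 11385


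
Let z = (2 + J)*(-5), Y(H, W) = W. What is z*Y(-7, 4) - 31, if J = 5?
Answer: -171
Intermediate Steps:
z = -35 (z = (2 + 5)*(-5) = 7*(-5) = -35)
z*Y(-7, 4) - 31 = -35*4 - 31 = -140 - 31 = -171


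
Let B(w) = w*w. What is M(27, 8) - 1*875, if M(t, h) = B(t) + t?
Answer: -119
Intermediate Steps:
B(w) = w²
M(t, h) = t + t² (M(t, h) = t² + t = t + t²)
M(27, 8) - 1*875 = 27*(1 + 27) - 1*875 = 27*28 - 875 = 756 - 875 = -119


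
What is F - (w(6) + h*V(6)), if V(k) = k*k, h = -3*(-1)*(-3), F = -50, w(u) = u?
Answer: 268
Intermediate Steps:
h = -9 (h = 3*(-3) = -9)
V(k) = k**2
F - (w(6) + h*V(6)) = -50 - (6 - 9*6**2) = -50 - (6 - 9*36) = -50 - (6 - 324) = -50 - 1*(-318) = -50 + 318 = 268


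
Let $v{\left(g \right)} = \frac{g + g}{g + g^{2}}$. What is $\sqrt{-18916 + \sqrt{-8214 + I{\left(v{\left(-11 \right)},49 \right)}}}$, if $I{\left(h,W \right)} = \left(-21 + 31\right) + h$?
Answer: $\frac{\sqrt{-472900 + 5 i \sqrt{205105}}}{5} \approx 0.32929 + 137.54 i$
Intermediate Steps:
$v{\left(g \right)} = \frac{2 g}{g + g^{2}}$
$I{\left(h,W \right)} = 10 + h$
$\sqrt{-18916 + \sqrt{-8214 + I{\left(v{\left(-11 \right)},49 \right)}}} = \sqrt{-18916 + \sqrt{-8214 + \left(10 + \frac{2}{1 - 11}\right)}} = \sqrt{-18916 + \sqrt{-8214 + \left(10 + \frac{2}{-10}\right)}} = \sqrt{-18916 + \sqrt{-8214 + \left(10 + 2 \left(- \frac{1}{10}\right)\right)}} = \sqrt{-18916 + \sqrt{-8214 + \left(10 - \frac{1}{5}\right)}} = \sqrt{-18916 + \sqrt{-8214 + \frac{49}{5}}} = \sqrt{-18916 + \sqrt{- \frac{41021}{5}}} = \sqrt{-18916 + \frac{i \sqrt{205105}}{5}}$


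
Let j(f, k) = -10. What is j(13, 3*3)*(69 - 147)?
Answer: 780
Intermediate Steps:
j(13, 3*3)*(69 - 147) = -10*(69 - 147) = -10*(-78) = 780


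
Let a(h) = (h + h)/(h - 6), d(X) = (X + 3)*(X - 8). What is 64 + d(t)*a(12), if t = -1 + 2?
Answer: -48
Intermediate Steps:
t = 1
d(X) = (-8 + X)*(3 + X) (d(X) = (3 + X)*(-8 + X) = (-8 + X)*(3 + X))
a(h) = 2*h/(-6 + h) (a(h) = (2*h)/(-6 + h) = 2*h/(-6 + h))
64 + d(t)*a(12) = 64 + (-24 + 1² - 5*1)*(2*12/(-6 + 12)) = 64 + (-24 + 1 - 5)*(2*12/6) = 64 - 56*12/6 = 64 - 28*4 = 64 - 112 = -48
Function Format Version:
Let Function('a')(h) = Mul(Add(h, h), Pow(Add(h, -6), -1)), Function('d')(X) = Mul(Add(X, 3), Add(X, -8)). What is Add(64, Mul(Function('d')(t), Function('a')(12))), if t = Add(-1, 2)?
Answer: -48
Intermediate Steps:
t = 1
Function('d')(X) = Mul(Add(-8, X), Add(3, X)) (Function('d')(X) = Mul(Add(3, X), Add(-8, X)) = Mul(Add(-8, X), Add(3, X)))
Function('a')(h) = Mul(2, h, Pow(Add(-6, h), -1)) (Function('a')(h) = Mul(Mul(2, h), Pow(Add(-6, h), -1)) = Mul(2, h, Pow(Add(-6, h), -1)))
Add(64, Mul(Function('d')(t), Function('a')(12))) = Add(64, Mul(Add(-24, Pow(1, 2), Mul(-5, 1)), Mul(2, 12, Pow(Add(-6, 12), -1)))) = Add(64, Mul(Add(-24, 1, -5), Mul(2, 12, Pow(6, -1)))) = Add(64, Mul(-28, Mul(2, 12, Rational(1, 6)))) = Add(64, Mul(-28, 4)) = Add(64, -112) = -48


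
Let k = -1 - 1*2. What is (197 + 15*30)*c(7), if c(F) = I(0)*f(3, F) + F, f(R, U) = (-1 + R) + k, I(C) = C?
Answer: 4529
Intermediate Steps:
k = -3 (k = -1 - 2 = -3)
f(R, U) = -4 + R (f(R, U) = (-1 + R) - 3 = -4 + R)
c(F) = F (c(F) = 0*(-4 + 3) + F = 0*(-1) + F = 0 + F = F)
(197 + 15*30)*c(7) = (197 + 15*30)*7 = (197 + 450)*7 = 647*7 = 4529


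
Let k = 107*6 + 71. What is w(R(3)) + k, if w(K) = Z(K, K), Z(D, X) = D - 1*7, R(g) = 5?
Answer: 711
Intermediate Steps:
Z(D, X) = -7 + D (Z(D, X) = D - 7 = -7 + D)
w(K) = -7 + K
k = 713 (k = 642 + 71 = 713)
w(R(3)) + k = (-7 + 5) + 713 = -2 + 713 = 711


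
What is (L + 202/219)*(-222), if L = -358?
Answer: 5786800/73 ≈ 79271.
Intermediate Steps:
(L + 202/219)*(-222) = (-358 + 202/219)*(-222) = -78200/219*(-222) = 5786800/73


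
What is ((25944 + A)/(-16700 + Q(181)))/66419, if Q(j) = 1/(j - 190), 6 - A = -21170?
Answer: -424080/9982842119 ≈ -4.2481e-5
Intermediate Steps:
A = 21176 (A = 6 - 1*(-21170) = 6 + 21170 = 21176)
Q(j) = 1/(-190 + j)
((25944 + A)/(-16700 + Q(181)))/66419 = ((25944 + 21176)/(-16700 + 1/(-190 + 181)))/66419 = (47120/(-16700 + 1/(-9)))*(1/66419) = (47120/(-16700 - 1/9))*(1/66419) = (47120/(-150301/9))*(1/66419) = (47120*(-9/150301))*(1/66419) = -424080/150301*1/66419 = -424080/9982842119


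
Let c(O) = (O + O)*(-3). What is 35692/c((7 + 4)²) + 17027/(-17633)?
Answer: -29169029/581889 ≈ -50.128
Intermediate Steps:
c(O) = -6*O (c(O) = (2*O)*(-3) = -6*O)
35692/c((7 + 4)²) + 17027/(-17633) = 35692/((-6*(7 + 4)²)) + 17027/(-17633) = 35692/((-6*11²)) + 17027*(-1/17633) = 35692/((-6*121)) - 17027/17633 = 35692/(-726) - 17027/17633 = 35692*(-1/726) - 17027/17633 = -17846/363 - 17027/17633 = -29169029/581889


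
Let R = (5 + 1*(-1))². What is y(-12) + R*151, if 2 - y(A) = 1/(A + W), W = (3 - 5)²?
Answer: 19345/8 ≈ 2418.1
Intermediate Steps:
W = 4 (W = (-2)² = 4)
y(A) = 2 - 1/(4 + A) (y(A) = 2 - 1/(A + 4) = 2 - 1/(4 + A))
R = 16 (R = (5 - 1)² = 4² = 16)
y(-12) + R*151 = (7 + 2*(-12))/(4 - 12) + 16*151 = (7 - 24)/(-8) + 2416 = -⅛*(-17) + 2416 = 17/8 + 2416 = 19345/8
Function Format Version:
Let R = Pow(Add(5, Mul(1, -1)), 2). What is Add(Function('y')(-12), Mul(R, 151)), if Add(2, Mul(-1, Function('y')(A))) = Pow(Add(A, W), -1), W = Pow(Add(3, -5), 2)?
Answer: Rational(19345, 8) ≈ 2418.1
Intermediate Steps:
W = 4 (W = Pow(-2, 2) = 4)
Function('y')(A) = Add(2, Mul(-1, Pow(Add(4, A), -1))) (Function('y')(A) = Add(2, Mul(-1, Pow(Add(A, 4), -1))) = Add(2, Mul(-1, Pow(Add(4, A), -1))))
R = 16 (R = Pow(Add(5, -1), 2) = Pow(4, 2) = 16)
Add(Function('y')(-12), Mul(R, 151)) = Add(Mul(Pow(Add(4, -12), -1), Add(7, Mul(2, -12))), Mul(16, 151)) = Add(Mul(Pow(-8, -1), Add(7, -24)), 2416) = Add(Mul(Rational(-1, 8), -17), 2416) = Add(Rational(17, 8), 2416) = Rational(19345, 8)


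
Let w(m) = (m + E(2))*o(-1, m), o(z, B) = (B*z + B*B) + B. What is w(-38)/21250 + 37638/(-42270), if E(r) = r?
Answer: -49952853/14970625 ≈ -3.3367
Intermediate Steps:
o(z, B) = B + B**2 + B*z (o(z, B) = (B*z + B**2) + B = (B**2 + B*z) + B = B + B**2 + B*z)
w(m) = m**2*(2 + m) (w(m) = (m + 2)*(m*(1 + m - 1)) = (2 + m)*(m*m) = (2 + m)*m**2 = m**2*(2 + m))
w(-38)/21250 + 37638/(-42270) = ((-38)**2*(2 - 38))/21250 + 37638/(-42270) = (1444*(-36))*(1/21250) + 37638*(-1/42270) = -51984*1/21250 - 6273/7045 = -25992/10625 - 6273/7045 = -49952853/14970625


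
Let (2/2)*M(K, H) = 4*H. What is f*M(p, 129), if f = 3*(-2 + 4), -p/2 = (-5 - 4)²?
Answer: 3096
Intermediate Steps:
p = -162 (p = -2*(-5 - 4)² = -2*(-9)² = -2*81 = -162)
M(K, H) = 4*H
f = 6 (f = 3*2 = 6)
f*M(p, 129) = 6*(4*129) = 6*516 = 3096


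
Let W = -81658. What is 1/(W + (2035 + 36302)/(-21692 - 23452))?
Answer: -15048/1228802363 ≈ -1.2246e-5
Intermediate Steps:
1/(W + (2035 + 36302)/(-21692 - 23452)) = 1/(-81658 + (2035 + 36302)/(-21692 - 23452)) = 1/(-81658 + 38337/(-45144)) = 1/(-81658 + 38337*(-1/45144)) = 1/(-81658 - 12779/15048) = 1/(-1228802363/15048) = -15048/1228802363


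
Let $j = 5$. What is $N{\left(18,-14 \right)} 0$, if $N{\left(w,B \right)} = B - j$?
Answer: $0$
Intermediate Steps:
$N{\left(w,B \right)} = -5 + B$ ($N{\left(w,B \right)} = B - 5 = -5 + B$)
$N{\left(18,-14 \right)} 0 = \left(-5 - 14\right) 0 = \left(-19\right) 0 = 0$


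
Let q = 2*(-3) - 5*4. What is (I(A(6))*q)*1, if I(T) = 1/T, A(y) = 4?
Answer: -13/2 ≈ -6.5000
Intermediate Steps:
q = -26 (q = -6 - 20 = -26)
(I(A(6))*q)*1 = (-26/4)*1 = ((1/4)*(-26))*1 = -13/2*1 = -13/2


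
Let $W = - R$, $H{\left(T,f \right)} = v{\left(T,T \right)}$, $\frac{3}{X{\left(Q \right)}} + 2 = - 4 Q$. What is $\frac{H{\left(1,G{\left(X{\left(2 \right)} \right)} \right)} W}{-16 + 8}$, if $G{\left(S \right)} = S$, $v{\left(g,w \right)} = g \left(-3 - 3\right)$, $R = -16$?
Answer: $12$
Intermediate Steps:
$v{\left(g,w \right)} = - 6 g$ ($v{\left(g,w \right)} = g \left(-6\right) = - 6 g$)
$X{\left(Q \right)} = \frac{3}{-2 - 4 Q}$
$H{\left(T,f \right)} = - 6 T$
$W = 16$ ($W = \left(-1\right) \left(-16\right) = 16$)
$\frac{H{\left(1,G{\left(X{\left(2 \right)} \right)} \right)} W}{-16 + 8} = \frac{\left(-6\right) 1 \cdot 16}{-16 + 8} = \frac{\left(-6\right) 16}{-8} = \left(-96\right) \left(- \frac{1}{8}\right) = 12$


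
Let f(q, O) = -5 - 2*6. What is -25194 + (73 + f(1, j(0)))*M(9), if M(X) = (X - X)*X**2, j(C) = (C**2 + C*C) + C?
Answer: -25194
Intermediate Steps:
j(C) = C + 2*C**2 (j(C) = (C**2 + C**2) + C = 2*C**2 + C = C + 2*C**2)
M(X) = 0 (M(X) = 0*X**2 = 0)
f(q, O) = -17 (f(q, O) = -5 - 12 = -17)
-25194 + (73 + f(1, j(0)))*M(9) = -25194 + (73 - 17)*0 = -25194 + 56*0 = -25194 + 0 = -25194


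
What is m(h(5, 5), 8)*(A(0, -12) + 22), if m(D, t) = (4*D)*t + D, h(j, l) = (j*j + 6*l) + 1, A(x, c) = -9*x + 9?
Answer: 57288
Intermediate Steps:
A(x, c) = 9 - 9*x
h(j, l) = 1 + j² + 6*l (h(j, l) = (j² + 6*l) + 1 = 1 + j² + 6*l)
m(D, t) = D + 4*D*t (m(D, t) = 4*D*t + D = D + 4*D*t)
m(h(5, 5), 8)*(A(0, -12) + 22) = ((1 + 5² + 6*5)*(1 + 4*8))*((9 - 9*0) + 22) = ((1 + 25 + 30)*(1 + 32))*((9 + 0) + 22) = (56*33)*(9 + 22) = 1848*31 = 57288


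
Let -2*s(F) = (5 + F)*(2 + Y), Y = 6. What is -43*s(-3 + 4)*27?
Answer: 27864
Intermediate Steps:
s(F) = -20 - 4*F (s(F) = -(5 + F)*(2 + 6)/2 = -(5 + F)*8/2 = -(40 + 8*F)/2 = -20 - 4*F)
-43*s(-3 + 4)*27 = -43*(-20 - 4*(-3 + 4))*27 = -43*(-20 - 4*1)*27 = -43*(-20 - 4)*27 = -43*(-24)*27 = 1032*27 = 27864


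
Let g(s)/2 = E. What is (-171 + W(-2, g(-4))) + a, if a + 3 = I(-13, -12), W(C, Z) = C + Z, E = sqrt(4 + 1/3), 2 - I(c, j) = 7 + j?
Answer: -169 + 2*sqrt(39)/3 ≈ -164.84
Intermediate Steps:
I(c, j) = -5 - j (I(c, j) = 2 - (7 + j) = 2 + (-7 - j) = -5 - j)
E = sqrt(39)/3 (E = sqrt(4 + 1/3) = sqrt(13/3) = sqrt(39)/3 ≈ 2.0817)
g(s) = 2*sqrt(39)/3 (g(s) = 2*(sqrt(39)/3) = 2*sqrt(39)/3)
a = 4 (a = -3 + (-5 - 1*(-12)) = -3 + (-5 + 12) = -3 + 7 = 4)
(-171 + W(-2, g(-4))) + a = (-171 + (-2 + 2*sqrt(39)/3)) + 4 = (-173 + 2*sqrt(39)/3) + 4 = -169 + 2*sqrt(39)/3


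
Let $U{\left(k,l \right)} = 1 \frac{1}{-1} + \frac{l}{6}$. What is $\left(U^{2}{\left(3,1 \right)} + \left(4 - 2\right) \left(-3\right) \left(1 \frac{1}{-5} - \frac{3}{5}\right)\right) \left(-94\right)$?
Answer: $- \frac{46483}{90} \approx -516.48$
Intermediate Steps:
$U{\left(k,l \right)} = -1 + \frac{l}{6}$ ($U{\left(k,l \right)} = 1 \left(-1\right) + l \frac{1}{6} = -1 + \frac{l}{6}$)
$\left(U^{2}{\left(3,1 \right)} + \left(4 - 2\right) \left(-3\right) \left(1 \frac{1}{-5} - \frac{3}{5}\right)\right) \left(-94\right) = \left(\left(-1 + \frac{1}{6} \cdot 1\right)^{2} + \left(4 - 2\right) \left(-3\right) \left(1 \frac{1}{-5} - \frac{3}{5}\right)\right) \left(-94\right) = \left(\left(-1 + \frac{1}{6}\right)^{2} + \left(4 - 2\right) \left(-3\right) \left(1 \left(- \frac{1}{5}\right) - \frac{3}{5}\right)\right) \left(-94\right) = \left(\left(- \frac{5}{6}\right)^{2} + 2 \left(-3\right) \left(- \frac{1}{5} - \frac{3}{5}\right)\right) \left(-94\right) = \left(\frac{25}{36} - - \frac{24}{5}\right) \left(-94\right) = \left(\frac{25}{36} + \frac{24}{5}\right) \left(-94\right) = \frac{989}{180} \left(-94\right) = - \frac{46483}{90}$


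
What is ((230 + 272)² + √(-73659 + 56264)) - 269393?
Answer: -17389 + 7*I*√355 ≈ -17389.0 + 131.89*I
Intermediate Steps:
((230 + 272)² + √(-73659 + 56264)) - 269393 = (502² + √(-17395)) - 269393 = (252004 + 7*I*√355) - 269393 = -17389 + 7*I*√355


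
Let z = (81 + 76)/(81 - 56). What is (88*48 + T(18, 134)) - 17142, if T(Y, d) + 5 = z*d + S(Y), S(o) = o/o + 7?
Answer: -301837/25 ≈ -12073.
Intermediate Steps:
z = 157/25 ≈ 6.2800
S(o) = 8 (S(o) = 1 + 7 = 8)
T(Y, d) = 3 + 157*d/25 (T(Y, d) = -5 + (157*d/25 + 8) = -5 + (8 + 157*d/25) = 3 + 157*d/25)
(88*48 + T(18, 134)) - 17142 = (88*48 + (3 + (157/25)*134)) - 17142 = (4224 + (3 + 21038/25)) - 17142 = (4224 + 21113/25) - 17142 = 126713/25 - 17142 = -301837/25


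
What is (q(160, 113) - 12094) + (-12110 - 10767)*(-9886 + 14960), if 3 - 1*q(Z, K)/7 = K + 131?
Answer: -116091679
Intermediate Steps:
q(Z, K) = -896 - 7*K (q(Z, K) = 21 - 7*(K + 131) = 21 - 7*(131 + K) = 21 + (-917 - 7*K) = -896 - 7*K)
(q(160, 113) - 12094) + (-12110 - 10767)*(-9886 + 14960) = ((-896 - 7*113) - 12094) + (-12110 - 10767)*(-9886 + 14960) = ((-896 - 791) - 12094) - 22877*5074 = (-1687 - 12094) - 116077898 = -13781 - 116077898 = -116091679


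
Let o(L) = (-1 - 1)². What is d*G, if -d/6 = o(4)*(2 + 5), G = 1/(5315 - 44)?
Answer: -8/251 ≈ -0.031873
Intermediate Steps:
o(L) = 4 (o(L) = (-2)² = 4)
G = 1/5271 ≈ 0.00018972
d = -168 (d = -24*(2 + 5) = -24*7 = -6*28 = -168)
d*G = -168*1/5271 = -8/251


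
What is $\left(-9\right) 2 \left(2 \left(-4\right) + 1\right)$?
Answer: $126$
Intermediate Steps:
$\left(-9\right) 2 \left(2 \left(-4\right) + 1\right) = - 18 \left(-8 + 1\right) = \left(-18\right) \left(-7\right) = 126$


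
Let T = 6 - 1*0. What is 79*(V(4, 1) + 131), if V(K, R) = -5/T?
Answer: 61699/6 ≈ 10283.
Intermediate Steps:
T = 6 (T = 6 + 0 = 6)
V(K, R) = -⅚ (V(K, R) = -5/6 = -5*⅙ = -⅚)
79*(V(4, 1) + 131) = 79*(-⅚ + 131) = 79*(781/6) = 61699/6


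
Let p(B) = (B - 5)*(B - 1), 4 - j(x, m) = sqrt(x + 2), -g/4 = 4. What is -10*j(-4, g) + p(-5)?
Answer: 20 + 10*I*sqrt(2) ≈ 20.0 + 14.142*I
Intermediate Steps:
g = -16 (g = -4*4 = -16)
j(x, m) = 4 - sqrt(2 + x) (j(x, m) = 4 - sqrt(x + 2) = 4 - sqrt(2 + x))
p(B) = (-1 + B)*(-5 + B) (p(B) = (-5 + B)*(-1 + B) = (-1 + B)*(-5 + B))
-10*j(-4, g) + p(-5) = -10*(4 - sqrt(2 - 4)) + (5 + (-5)**2 - 6*(-5)) = -10*(4 - sqrt(-2)) + (5 + 25 + 30) = -10*(4 - I*sqrt(2)) + 60 = (-40 + 10*I*sqrt(2)) + 60 = 20 + 10*I*sqrt(2)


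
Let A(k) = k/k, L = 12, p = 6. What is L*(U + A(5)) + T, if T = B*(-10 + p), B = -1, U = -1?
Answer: 4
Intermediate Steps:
T = 4 (T = -(-10 + 6) = -1*(-4) = 4)
A(k) = 1
L*(U + A(5)) + T = 12*(-1 + 1) + 4 = 12*0 + 4 = 0 + 4 = 4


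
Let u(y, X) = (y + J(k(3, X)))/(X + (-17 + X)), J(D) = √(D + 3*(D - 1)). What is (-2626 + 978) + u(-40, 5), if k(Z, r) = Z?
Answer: -11499/7 ≈ -1642.7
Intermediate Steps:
J(D) = √(-3 + 4*D) (J(D) = √(D + 3*(-1 + D)) = √(D + (-3 + 3*D)) = √(-3 + 4*D))
u(y, X) = (3 + y)/(-17 + 2*X) (u(y, X) = (y + √(-3 + 4*3))/(X + (-17 + X)) = (y + √(-3 + 12))/(-17 + 2*X) = (y + √9)/(-17 + 2*X) = (y + 3)/(-17 + 2*X) = (3 + y)/(-17 + 2*X))
(-2626 + 978) + u(-40, 5) = (-2626 + 978) + (3 - 40)/(-17 + 2*5) = -1648 - 37/(-17 + 10) = -1648 - 37/(-7) = -1648 - ⅐*(-37) = -1648 + 37/7 = -11499/7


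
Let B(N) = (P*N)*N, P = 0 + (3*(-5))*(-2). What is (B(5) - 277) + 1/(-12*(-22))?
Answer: 124873/264 ≈ 473.00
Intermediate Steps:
P = 30 (P = 0 - 15*(-2) = 0 + 30 = 30)
B(N) = 30*N² (B(N) = (30*N)*N = 30*N²)
(B(5) - 277) + 1/(-12*(-22)) = (30*5² - 277) + 1/(-12*(-22)) = (30*25 - 277) + 1/264 = (750 - 277) + 1/264 = 473 + 1/264 = 124873/264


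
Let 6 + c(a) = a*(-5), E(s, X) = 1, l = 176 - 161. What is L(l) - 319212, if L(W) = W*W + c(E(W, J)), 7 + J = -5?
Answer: -318998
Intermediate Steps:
J = -12 (J = -7 - 5 = -12)
l = 15
c(a) = -6 - 5*a (c(a) = -6 + a*(-5) = -6 - 5*a)
L(W) = -11 + W**2 (L(W) = W*W + (-6 - 5*1) = W**2 + (-6 - 5) = W**2 - 11 = -11 + W**2)
L(l) - 319212 = (-11 + 15**2) - 319212 = (-11 + 225) - 319212 = 214 - 319212 = -318998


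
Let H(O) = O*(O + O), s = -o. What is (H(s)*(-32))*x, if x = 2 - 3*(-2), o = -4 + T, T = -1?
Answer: -12800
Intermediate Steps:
o = -5 (o = -4 - 1 = -5)
s = 5 (s = -1*(-5) = 5)
H(O) = 2*O**2 (H(O) = O*(2*O) = 2*O**2)
x = 8 (x = 2 + 6 = 8)
(H(s)*(-32))*x = ((2*5**2)*(-32))*8 = ((2*25)*(-32))*8 = (50*(-32))*8 = -1600*8 = -12800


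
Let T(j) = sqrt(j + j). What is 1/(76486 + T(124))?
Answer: 38243/2925053974 - sqrt(62)/2925053974 ≈ 1.3072e-5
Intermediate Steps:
T(j) = sqrt(2)*sqrt(j) (T(j) = sqrt(2*j) = sqrt(2)*sqrt(j))
1/(76486 + T(124)) = 1/(76486 + sqrt(2)*sqrt(124)) = 1/(76486 + sqrt(2)*(2*sqrt(31))) = 1/(76486 + 2*sqrt(62))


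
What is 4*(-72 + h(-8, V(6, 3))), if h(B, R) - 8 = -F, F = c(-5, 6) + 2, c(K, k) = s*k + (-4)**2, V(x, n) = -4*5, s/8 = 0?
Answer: -328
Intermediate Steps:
s = 0 (s = 8*0 = 0)
V(x, n) = -20
c(K, k) = 16 (c(K, k) = 0*k + (-4)**2 = 0 + 16 = 16)
F = 18 (F = 16 + 2 = 18)
h(B, R) = -10 (h(B, R) = 8 - 1*18 = 8 - 18 = -10)
4*(-72 + h(-8, V(6, 3))) = 4*(-72 - 10) = 4*(-82) = -328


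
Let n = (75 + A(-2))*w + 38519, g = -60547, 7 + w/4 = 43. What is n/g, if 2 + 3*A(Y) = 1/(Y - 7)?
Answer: -147653/181641 ≈ -0.81288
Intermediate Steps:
w = 144 (w = -28 + 4*43 = -28 + 172 = 144)
A(Y) = -2/3 + 1/(3*(-7 + Y)) (A(Y) = -2/3 + 1/(3*(Y - 7)) = -2/3 + 1/(3*(-7 + Y)))
n = 147653/3 (n = (75 + (15 - 2*(-2))/(3*(-7 - 2)))*144 + 38519 = (75 + (1/3)*(15 + 4)/(-9))*144 + 38519 = (75 + (1/3)*(-1/9)*19)*144 + 38519 = (75 - 19/27)*144 + 38519 = (2006/27)*144 + 38519 = 32096/3 + 38519 = 147653/3 ≈ 49218.)
n/g = (147653/3)/(-60547) = (147653/3)*(-1/60547) = -147653/181641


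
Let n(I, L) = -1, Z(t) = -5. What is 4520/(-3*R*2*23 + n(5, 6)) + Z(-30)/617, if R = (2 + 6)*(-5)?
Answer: 2761245/3405223 ≈ 0.81089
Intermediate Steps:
R = -40 (R = 8*(-5) = -40)
4520/(-3*R*2*23 + n(5, 6)) + Z(-30)/617 = 4520/(-(-120)*2*23 - 1) - 5/617 = 4520/(-3*(-80)*23 - 1) - 5*1/617 = 4520/(240*23 - 1) - 5/617 = 4520/(5520 - 1) - 5/617 = 4520/5519 - 5/617 = 2761245/3405223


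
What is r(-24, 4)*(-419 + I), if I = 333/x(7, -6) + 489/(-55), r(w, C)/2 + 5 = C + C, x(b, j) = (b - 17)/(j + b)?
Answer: -152193/55 ≈ -2767.1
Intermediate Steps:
x(b, j) = (-17 + b)/(b + j)
r(w, C) = -10 + 4*C (r(w, C) = -10 + 2*(C + C) = -10 + 2*(2*C) = -10 + 4*C)
I = -4641/110 (I = 333/(((-17 + 7)/(7 - 6))) + 489/(-55) = 333/((-10/1)) + 489*(-1/55) = 333/((1*(-10))) - 489/55 = 333/(-10) - 489/55 = 333*(-1/10) - 489/55 = -333/10 - 489/55 = -4641/110 ≈ -42.191)
r(-24, 4)*(-419 + I) = (-10 + 4*4)*(-419 - 4641/110) = (-10 + 16)*(-50731/110) = 6*(-50731/110) = -152193/55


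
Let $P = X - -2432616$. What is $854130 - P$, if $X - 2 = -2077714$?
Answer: $499226$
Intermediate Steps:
$X = -2077712$ ($X = 2 - 2077714 = -2077712$)
$P = 354904$ ($P = -2077712 - -2432616 = -2077712 + 2432616 = 354904$)
$854130 - P = 854130 - 354904 = 499226$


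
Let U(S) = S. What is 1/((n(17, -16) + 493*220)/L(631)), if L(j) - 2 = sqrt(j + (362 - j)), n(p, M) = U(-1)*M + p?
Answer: 2/108493 + sqrt(362)/108493 ≈ 0.00019380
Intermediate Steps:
n(p, M) = p - M (n(p, M) = -M + p = p - M)
L(j) = 2 + sqrt(362) (L(j) = 2 + sqrt(j + (362 - j)) = 2 + sqrt(362))
1/((n(17, -16) + 493*220)/L(631)) = 1/(((17 - 1*(-16)) + 493*220)/(2 + sqrt(362))) = 1/(((17 + 16) + 108460)/(2 + sqrt(362))) = 1/((33 + 108460)/(2 + sqrt(362))) = 1/(108493/(2 + sqrt(362))) = 2/108493 + sqrt(362)/108493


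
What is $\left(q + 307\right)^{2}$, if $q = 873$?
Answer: $1392400$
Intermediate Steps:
$\left(q + 307\right)^{2} = \left(873 + 307\right)^{2} = 1180^{2} = 1392400$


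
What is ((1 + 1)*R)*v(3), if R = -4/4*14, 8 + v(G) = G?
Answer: 140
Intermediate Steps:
v(G) = -8 + G
R = -14 (R = -4*¼*14 = -1*14 = -14)
((1 + 1)*R)*v(3) = ((1 + 1)*(-14))*(-8 + 3) = (2*(-14))*(-5) = -28*(-5) = 140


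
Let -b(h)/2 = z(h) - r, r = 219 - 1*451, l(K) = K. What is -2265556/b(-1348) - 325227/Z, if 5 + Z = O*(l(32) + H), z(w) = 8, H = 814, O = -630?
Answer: 60383173681/12791640 ≈ 4720.5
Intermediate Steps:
Z = -532985 (Z = -5 - 630*(32 + 814) = -5 - 630*846 = -5 - 532980 = -532985)
r = -232 (r = 219 - 451 = -232)
b(h) = -480 (b(h) = -2*(8 - 1*(-232)) = -2*(8 + 232) = -2*240 = -480)
-2265556/b(-1348) - 325227/Z = -2265556/(-480) - 325227/(-532985) = -2265556*(-1/480) - 325227*(-1/532985) = 566389/120 + 325227/532985 = 60383173681/12791640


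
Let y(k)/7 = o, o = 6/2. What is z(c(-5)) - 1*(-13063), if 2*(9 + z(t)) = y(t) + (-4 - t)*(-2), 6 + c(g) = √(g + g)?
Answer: 26125/2 + I*√10 ≈ 13063.0 + 3.1623*I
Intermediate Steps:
c(g) = -6 + √2*√g (c(g) = -6 + √(g + g) = -6 + √(2*g) = -6 + √2*√g)
o = 3 (o = 6*(½) = 3)
y(k) = 21 (y(k) = 7*3 = 21)
z(t) = 11/2 + t (z(t) = -9 + (21 + (-4 - t)*(-2))/2 = -9 + (21 + (8 + 2*t))/2 = -9 + (29 + 2*t)/2 = -9 + (29/2 + t) = 11/2 + t)
z(c(-5)) - 1*(-13063) = (11/2 + (-6 + √2*√(-5))) - 1*(-13063) = (11/2 + (-6 + √2*(I*√5))) + 13063 = (11/2 + (-6 + I*√10)) + 13063 = (-½ + I*√10) + 13063 = 26125/2 + I*√10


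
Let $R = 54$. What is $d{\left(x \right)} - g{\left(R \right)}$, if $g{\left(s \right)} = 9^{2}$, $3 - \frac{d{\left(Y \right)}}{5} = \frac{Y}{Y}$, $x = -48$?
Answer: $-71$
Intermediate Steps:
$d{\left(Y \right)} = 10$ ($d{\left(Y \right)} = 15 - 5 \frac{Y}{Y} = 15 - 5 = 10$)
$g{\left(s \right)} = 81$
$d{\left(x \right)} - g{\left(R \right)} = 10 - 81 = -71$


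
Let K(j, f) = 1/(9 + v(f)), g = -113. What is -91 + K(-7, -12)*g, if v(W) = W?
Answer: -160/3 ≈ -53.333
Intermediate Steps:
K(j, f) = 1/(9 + f)
-91 + K(-7, -12)*g = -91 - 113/(9 - 12) = -91 - 113/(-3) = -91 - 1/3*(-113) = -91 + 113/3 = -160/3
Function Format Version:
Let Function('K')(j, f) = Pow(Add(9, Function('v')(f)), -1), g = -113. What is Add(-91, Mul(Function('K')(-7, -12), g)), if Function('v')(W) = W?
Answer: Rational(-160, 3) ≈ -53.333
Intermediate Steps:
Function('K')(j, f) = Pow(Add(9, f), -1)
Add(-91, Mul(Function('K')(-7, -12), g)) = Add(-91, Mul(Pow(Add(9, -12), -1), -113)) = Add(-91, Mul(Pow(-3, -1), -113)) = Add(-91, Mul(Rational(-1, 3), -113)) = Add(-91, Rational(113, 3)) = Rational(-160, 3)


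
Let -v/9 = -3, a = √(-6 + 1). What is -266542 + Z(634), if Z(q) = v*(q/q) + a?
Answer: -266515 + I*√5 ≈ -2.6652e+5 + 2.2361*I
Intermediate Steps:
a = I*√5 (a = √(-5) = I*√5 ≈ 2.2361*I)
v = 27 (v = -9*(-3) = 27)
Z(q) = 27 + I*√5 (Z(q) = 27*(q/q) + I*√5 = 27*1 + I*√5 = 27 + I*√5)
-266542 + Z(634) = -266542 + (27 + I*√5) = -266515 + I*√5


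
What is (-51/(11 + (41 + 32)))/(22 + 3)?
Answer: -17/700 ≈ -0.024286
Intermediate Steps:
(-51/(11 + (41 + 32)))/(22 + 3) = (-51/(11 + 73))/25 = (-51/84)*(1/25) = ((1/84)*(-51))*(1/25) = -17/28*1/25 = -17/700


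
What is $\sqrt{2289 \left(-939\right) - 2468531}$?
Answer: $i \sqrt{4617902} \approx 2148.9 i$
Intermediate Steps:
$\sqrt{2289 \left(-939\right) - 2468531} = \sqrt{-2149371 - 2468531} = \sqrt{-4617902} = i \sqrt{4617902}$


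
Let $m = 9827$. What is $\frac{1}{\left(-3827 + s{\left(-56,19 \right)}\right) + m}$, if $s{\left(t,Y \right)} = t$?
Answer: $\frac{1}{5944} \approx 0.00016824$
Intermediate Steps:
$\frac{1}{\left(-3827 + s{\left(-56,19 \right)}\right) + m} = \frac{1}{\left(-3827 - 56\right) + 9827} = \frac{1}{-3883 + 9827} = \frac{1}{5944}$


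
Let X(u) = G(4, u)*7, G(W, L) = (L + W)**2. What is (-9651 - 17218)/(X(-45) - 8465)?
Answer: -26869/3302 ≈ -8.1372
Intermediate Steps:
X(u) = 7*(4 + u)**2 (X(u) = (u + 4)**2*7 = (4 + u)**2*7 = 7*(4 + u)**2)
(-9651 - 17218)/(X(-45) - 8465) = (-9651 - 17218)/(7*(4 - 45)**2 - 8465) = -26869/(7*(-41)**2 - 8465) = -26869/(7*1681 - 8465) = -26869/(11767 - 8465) = -26869/3302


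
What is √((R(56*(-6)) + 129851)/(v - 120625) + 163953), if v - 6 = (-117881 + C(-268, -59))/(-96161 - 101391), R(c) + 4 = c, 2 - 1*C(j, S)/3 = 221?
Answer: 11*√7693450097588185116657/2382840615 ≈ 404.91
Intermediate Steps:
C(j, S) = -657 (C(j, S) = 6 - 3*221 = 6 - 663 = -657)
R(c) = -4 + c
v = 651925/98776 (v = 6 + (-117881 - 657)/(-96161 - 101391) = 6 - 118538/(-197552) = 6 - 118538*(-1/197552) = 6 + 59269/98776 = 651925/98776 ≈ 6.6000)
√((R(56*(-6)) + 129851)/(v - 120625) + 163953) = √(((-4 + 56*(-6)) + 129851)/(651925/98776 - 120625) + 163953) = √(((-4 - 336) + 129851)/(-11914203075/98776) + 163953) = √((-340 + 129851)*(-98776/11914203075) + 163953) = √(129511*(-98776/11914203075) + 163953) = √(-12792578536/11914203075 + 163953) = √(1953356544176939/11914203075) = 11*√7693450097588185116657/2382840615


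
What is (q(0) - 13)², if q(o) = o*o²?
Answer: 169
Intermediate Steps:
q(o) = o³
(q(0) - 13)² = (0³ - 13)² = (0 - 13)² = (-13)² = 169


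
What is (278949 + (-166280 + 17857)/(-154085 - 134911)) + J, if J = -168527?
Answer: 31911664735/288996 ≈ 1.1042e+5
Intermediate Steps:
(278949 + (-166280 + 17857)/(-154085 - 134911)) + J = (278949 + (-166280 + 17857)/(-154085 - 134911)) - 168527 = (278949 - 148423/(-288996)) - 168527 = (278949 - 148423*(-1/288996)) - 168527 = (278949 + 148423/288996) - 168527 = 80615293627/288996 - 168527 = 31911664735/288996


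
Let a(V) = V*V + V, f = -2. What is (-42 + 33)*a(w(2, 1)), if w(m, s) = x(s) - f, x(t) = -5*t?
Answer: -54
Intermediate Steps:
w(m, s) = 2 - 5*s (w(m, s) = -5*s - 1*(-2) = -5*s + 2 = 2 - 5*s)
a(V) = V + V**2 (a(V) = V**2 + V = V + V**2)
(-42 + 33)*a(w(2, 1)) = (-42 + 33)*((2 - 5*1)*(1 + (2 - 5*1))) = -9*(2 - 5)*(1 + (2 - 5)) = -(-27)*(1 - 3) = -(-27)*(-2) = -9*6 = -54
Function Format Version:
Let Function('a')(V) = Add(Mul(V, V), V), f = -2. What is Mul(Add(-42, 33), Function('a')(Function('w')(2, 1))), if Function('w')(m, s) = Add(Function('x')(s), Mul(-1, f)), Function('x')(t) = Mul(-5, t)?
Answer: -54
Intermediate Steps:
Function('w')(m, s) = Add(2, Mul(-5, s)) (Function('w')(m, s) = Add(Mul(-5, s), Mul(-1, -2)) = Add(Mul(-5, s), 2) = Add(2, Mul(-5, s)))
Function('a')(V) = Add(V, Pow(V, 2)) (Function('a')(V) = Add(Pow(V, 2), V) = Add(V, Pow(V, 2)))
Mul(Add(-42, 33), Function('a')(Function('w')(2, 1))) = Mul(Add(-42, 33), Mul(Add(2, Mul(-5, 1)), Add(1, Add(2, Mul(-5, 1))))) = Mul(-9, Mul(Add(2, -5), Add(1, Add(2, -5)))) = Mul(-9, Mul(-3, Add(1, -3))) = Mul(-9, Mul(-3, -2)) = Mul(-9, 6) = -54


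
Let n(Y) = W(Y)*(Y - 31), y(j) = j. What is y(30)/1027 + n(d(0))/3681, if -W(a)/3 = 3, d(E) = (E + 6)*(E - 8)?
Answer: 93403/420043 ≈ 0.22237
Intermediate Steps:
d(E) = (-8 + E)*(6 + E) (d(E) = (6 + E)*(-8 + E) = (-8 + E)*(6 + E))
W(a) = -9 (W(a) = -3*3 = -9)
n(Y) = 279 - 9*Y (n(Y) = -9*(Y - 31) = -9*(-31 + Y) = 279 - 9*Y)
y(30)/1027 + n(d(0))/3681 = 30/1027 + (279 - 9*(-48 + 0**2 - 2*0))/3681 = 30*(1/1027) + (279 - 9*(-48 + 0 + 0))*(1/3681) = 30/1027 + (279 - 9*(-48))*(1/3681) = 30/1027 + (279 + 432)*(1/3681) = 30/1027 + 711*(1/3681) = 30/1027 + 79/409 = 93403/420043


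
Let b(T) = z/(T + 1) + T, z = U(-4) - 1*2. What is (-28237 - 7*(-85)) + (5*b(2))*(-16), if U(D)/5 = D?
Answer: -81646/3 ≈ -27215.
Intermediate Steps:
U(D) = 5*D
z = -22 (z = 5*(-4) - 1*2 = -20 - 2 = -22)
b(T) = T - 22/(1 + T) (b(T) = -22/(T + 1) + T = -22/(1 + T) + T = T - 22/(1 + T))
(-28237 - 7*(-85)) + (5*b(2))*(-16) = (-28237 - 7*(-85)) + (5*((-22 + 2 + 2**2)/(1 + 2)))*(-16) = (-28237 + 595) + (5*((-22 + 2 + 4)/3))*(-16) = -27642 + (5*((1/3)*(-16)))*(-16) = -27642 + (5*(-16/3))*(-16) = -27642 - 80/3*(-16) = -27642 + 1280/3 = -81646/3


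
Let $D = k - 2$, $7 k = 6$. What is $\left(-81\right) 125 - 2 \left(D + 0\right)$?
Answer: $- \frac{70859}{7} \approx -10123.0$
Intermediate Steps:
$k = \frac{6}{7}$ ($k = \frac{1}{7} \cdot 6 = \frac{6}{7} \approx 0.85714$)
$D = - \frac{8}{7}$ ($D = \frac{6}{7} - 2 = - \frac{8}{7} \approx -1.1429$)
$\left(-81\right) 125 - 2 \left(D + 0\right) = \left(-81\right) 125 - 2 \left(- \frac{8}{7} + 0\right) = -10125 - - \frac{16}{7} = -10125 + \frac{16}{7} = - \frac{70859}{7}$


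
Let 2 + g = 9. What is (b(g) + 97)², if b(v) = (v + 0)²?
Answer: 21316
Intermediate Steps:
g = 7 (g = -2 + 9 = 7)
b(v) = v²
(b(g) + 97)² = (7² + 97)² = (49 + 97)² = 146² = 21316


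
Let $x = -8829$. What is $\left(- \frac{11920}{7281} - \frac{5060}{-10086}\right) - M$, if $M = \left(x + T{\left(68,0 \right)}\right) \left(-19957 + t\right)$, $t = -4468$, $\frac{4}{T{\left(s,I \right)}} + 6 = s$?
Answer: $- \frac{81820731198358735}{379420191} \approx -2.1565 \cdot 10^{8}$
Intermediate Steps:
$T{\left(s,I \right)} = \frac{4}{-6 + s}$
$M = \frac{6685049225}{31}$ ($M = \left(-8829 + \frac{4}{-6 + 68}\right) \left(-19957 - 4468\right) = \left(-8829 + \frac{4}{62}\right) \left(-24425\right) = \left(-8829 + 4 \cdot \frac{1}{62}\right) \left(-24425\right) = \left(-8829 + \frac{2}{31}\right) \left(-24425\right) = \left(- \frac{273697}{31}\right) \left(-24425\right) = \frac{6685049225}{31} \approx 2.1565 \cdot 10^{8}$)
$\left(- \frac{11920}{7281} - \frac{5060}{-10086}\right) - M = \left(- \frac{11920}{7281} - \frac{5060}{-10086}\right) - \frac{6685049225}{31} = \left(\left(-11920\right) \frac{1}{7281} - - \frac{2530}{5043}\right) - \frac{6685049225}{31} = \left(- \frac{11920}{7281} + \frac{2530}{5043}\right) - \frac{6685049225}{31} = - \frac{13897210}{12239361} - \frac{6685049225}{31} = - \frac{81820731198358735}{379420191}$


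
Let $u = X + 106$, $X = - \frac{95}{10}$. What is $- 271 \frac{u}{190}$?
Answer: $- \frac{52303}{380} \approx -137.64$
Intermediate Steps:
$X = - \frac{19}{2}$ ($X = \left(-95\right) \frac{1}{10} = - \frac{19}{2} \approx -9.5$)
$u = \frac{193}{2}$ ($u = - \frac{19}{2} + 106 = \frac{193}{2} \approx 96.5$)
$- 271 \frac{u}{190} = - 271 \frac{193}{2 \cdot 190} = - 271 \cdot \frac{193}{2} \cdot \frac{1}{190} = \left(-271\right) \frac{193}{380} = - \frac{52303}{380}$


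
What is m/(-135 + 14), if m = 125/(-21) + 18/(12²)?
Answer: 89/1848 ≈ 0.048160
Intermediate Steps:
m = -979/168 (m = 125*(-1/21) + 18/144 = -125/21 + 18*(1/144) = -125/21 + ⅛ = -979/168 ≈ -5.8274)
m/(-135 + 14) = -979/(168*(-135 + 14)) = -979/168/(-121) = -979/168*(-1/121) = 89/1848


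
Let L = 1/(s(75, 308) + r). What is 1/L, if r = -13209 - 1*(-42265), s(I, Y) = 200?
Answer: 29256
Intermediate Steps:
r = 29056 (r = -13209 + 42265 = 29056)
L = 1/29256 (L = 1/(200 + 29056) = 1/29256 ≈ 3.4181e-5)
1/L = 1/(1/29256) = 29256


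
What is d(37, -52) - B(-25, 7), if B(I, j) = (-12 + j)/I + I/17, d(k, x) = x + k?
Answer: -1167/85 ≈ -13.729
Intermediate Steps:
d(k, x) = k + x
B(I, j) = I/17 + (-12 + j)/I (B(I, j) = (-12 + j)/I + I*(1/17) = (-12 + j)/I + I/17 = I/17 + (-12 + j)/I)
d(37, -52) - B(-25, 7) = (37 - 52) - (-12 + 7 + (1/17)*(-25)²)/(-25) = -15 - (-1)*(-12 + 7 + (1/17)*625)/25 = -15 - (-1)*(-12 + 7 + 625/17)/25 = -15 - (-1)*540/(25*17) = -15 - 1*(-108/85) = -15 + 108/85 = -1167/85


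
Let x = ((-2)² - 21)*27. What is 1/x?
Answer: -1/459 ≈ -0.0021787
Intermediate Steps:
x = -459 (x = (4 - 21)*27 = -17*27 = -459)
1/x = 1/(-459) = -1/459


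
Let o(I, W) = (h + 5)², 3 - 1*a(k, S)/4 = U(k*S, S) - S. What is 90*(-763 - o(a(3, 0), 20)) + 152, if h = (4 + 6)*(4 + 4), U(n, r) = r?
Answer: -718768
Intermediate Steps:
h = 80 (h = 10*8 = 80)
a(k, S) = 12 (a(k, S) = 12 - 4*(S - S) = 12 - 4*0 = 12 + 0 = 12)
o(I, W) = 7225 (o(I, W) = (80 + 5)² = 85² = 7225)
90*(-763 - o(a(3, 0), 20)) + 152 = 90*(-763 - 1*7225) + 152 = 90*(-763 - 7225) + 152 = 90*(-7988) + 152 = -718920 + 152 = -718768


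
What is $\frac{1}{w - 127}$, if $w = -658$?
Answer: $- \frac{1}{785} \approx -0.0012739$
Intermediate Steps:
$\frac{1}{w - 127} = \frac{1}{-658 - 127} = \frac{1}{-785} = - \frac{1}{785}$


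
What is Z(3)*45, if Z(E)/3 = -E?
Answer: -405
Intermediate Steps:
Z(E) = -3*E (Z(E) = 3*(-E) = -3*E)
Z(3)*45 = -3*3*45 = -9*45 = -405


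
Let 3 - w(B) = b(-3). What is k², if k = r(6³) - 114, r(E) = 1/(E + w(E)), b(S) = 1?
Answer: 617572201/47524 ≈ 12995.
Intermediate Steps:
w(B) = 2 (w(B) = 3 - 1*1 = 3 - 1 = 2)
r(E) = 1/(2 + E) (r(E) = 1/(E + 2) = 1/(2 + E))
k = -24851/218 (k = 1/(2 + 6³) - 114 = 1/(2 + 216) - 114 = 1/218 - 114 = -24851/218 ≈ -114.00)
k² = (-24851/218)² = 617572201/47524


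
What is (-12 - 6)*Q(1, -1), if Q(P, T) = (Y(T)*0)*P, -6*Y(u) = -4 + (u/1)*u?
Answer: 0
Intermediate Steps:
Y(u) = ⅔ - u²/6 (Y(u) = -(-4 + (u/1)*u)/6 = -(-4 + (u*1)*u)/6 = -(-4 + u*u)/6 = -(-4 + u²)/6 = ⅔ - u²/6)
Q(P, T) = 0 (Q(P, T) = ((⅔ - T²/6)*0)*P = 0*P = 0)
(-12 - 6)*Q(1, -1) = (-12 - 6)*0 = -18*0 = 0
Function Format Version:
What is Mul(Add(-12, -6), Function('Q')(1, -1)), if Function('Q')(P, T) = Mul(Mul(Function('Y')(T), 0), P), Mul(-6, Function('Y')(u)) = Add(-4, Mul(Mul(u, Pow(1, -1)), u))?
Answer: 0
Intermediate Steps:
Function('Y')(u) = Add(Rational(2, 3), Mul(Rational(-1, 6), Pow(u, 2))) (Function('Y')(u) = Mul(Rational(-1, 6), Add(-4, Mul(Mul(u, Pow(1, -1)), u))) = Mul(Rational(-1, 6), Add(-4, Mul(Mul(u, 1), u))) = Mul(Rational(-1, 6), Add(-4, Mul(u, u))) = Mul(Rational(-1, 6), Add(-4, Pow(u, 2))) = Add(Rational(2, 3), Mul(Rational(-1, 6), Pow(u, 2))))
Function('Q')(P, T) = 0 (Function('Q')(P, T) = Mul(Mul(Add(Rational(2, 3), Mul(Rational(-1, 6), Pow(T, 2))), 0), P) = Mul(0, P) = 0)
Mul(Add(-12, -6), Function('Q')(1, -1)) = Mul(Add(-12, -6), 0) = Mul(-18, 0) = 0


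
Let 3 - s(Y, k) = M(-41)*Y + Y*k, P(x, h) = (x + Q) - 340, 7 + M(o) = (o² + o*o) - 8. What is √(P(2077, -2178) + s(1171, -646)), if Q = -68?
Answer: I*√3161199 ≈ 1778.0*I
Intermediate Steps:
M(o) = -15 + 2*o² (M(o) = -7 + ((o² + o*o) - 8) = -7 + ((o² + o²) - 8) = -7 + (2*o² - 8) = -7 + (-8 + 2*o²) = -15 + 2*o²)
P(x, h) = -408 + x (P(x, h) = (x - 68) - 340 = (-68 + x) - 340 = -408 + x)
s(Y, k) = 3 - 3347*Y - Y*k (s(Y, k) = 3 - ((-15 + 2*(-41)²)*Y + Y*k) = 3 - ((-15 + 2*1681)*Y + Y*k) = 3 - ((-15 + 3362)*Y + Y*k) = 3 - (3347*Y + Y*k) = 3 + (-3347*Y - Y*k) = 3 - 3347*Y - Y*k)
√(P(2077, -2178) + s(1171, -646)) = √((-408 + 2077) + (3 - 3347*1171 - 1*1171*(-646))) = √(1669 + (3 - 3919337 + 756466)) = √(1669 - 3162868) = √(-3161199) = I*√3161199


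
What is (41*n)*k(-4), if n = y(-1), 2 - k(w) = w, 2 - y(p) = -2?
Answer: 984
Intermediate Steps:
y(p) = 4 (y(p) = 2 - 1*(-2) = 2 + 2 = 4)
k(w) = 2 - w
n = 4
(41*n)*k(-4) = (41*4)*(2 - 1*(-4)) = 164*(2 + 4) = 164*6 = 984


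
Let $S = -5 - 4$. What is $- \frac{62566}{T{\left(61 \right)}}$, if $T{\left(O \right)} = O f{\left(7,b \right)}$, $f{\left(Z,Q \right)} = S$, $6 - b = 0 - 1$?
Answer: $\frac{62566}{549} \approx 113.96$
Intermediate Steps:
$S = -9$ ($S = -5 - 4 = -9$)
$b = 7$ ($b = 6 - \left(0 - 1\right) = 6 - -1 = 6 + 1 = 7$)
$f{\left(Z,Q \right)} = -9$
$T{\left(O \right)} = - 9 O$ ($T{\left(O \right)} = O \left(-9\right) = - 9 O$)
$- \frac{62566}{T{\left(61 \right)}} = - \frac{62566}{\left(-9\right) 61} = - \frac{62566}{-549} = \left(-62566\right) \left(- \frac{1}{549}\right) = \frac{62566}{549}$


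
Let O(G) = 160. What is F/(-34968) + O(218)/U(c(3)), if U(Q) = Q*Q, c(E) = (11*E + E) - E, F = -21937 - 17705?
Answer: 8127503/6346692 ≈ 1.2806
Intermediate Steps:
F = -39642
c(E) = 11*E (c(E) = 12*E - E = 11*E)
U(Q) = Q²
F/(-34968) + O(218)/U(c(3)) = -39642/(-34968) + 160/((11*3)²) = -39642*(-1/34968) + 160/(33²) = 6607/5828 + 160/1089 = 8127503/6346692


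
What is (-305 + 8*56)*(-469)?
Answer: -67067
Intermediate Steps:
(-305 + 8*56)*(-469) = (-305 + 448)*(-469) = 143*(-469) = -67067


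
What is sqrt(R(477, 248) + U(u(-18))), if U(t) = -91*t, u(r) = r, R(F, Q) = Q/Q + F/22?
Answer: sqrt(803770)/22 ≈ 40.751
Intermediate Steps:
R(F, Q) = 1 + F/22 (R(F, Q) = 1 + F*(1/22) = 1 + F/22)
sqrt(R(477, 248) + U(u(-18))) = sqrt((1 + (1/22)*477) - 91*(-18)) = sqrt((1 + 477/22) + 1638) = sqrt(499/22 + 1638) = sqrt(36535/22) = sqrt(803770)/22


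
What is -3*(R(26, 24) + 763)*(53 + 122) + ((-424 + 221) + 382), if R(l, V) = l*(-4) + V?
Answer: -358396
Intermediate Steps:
R(l, V) = V - 4*l (R(l, V) = -4*l + V = V - 4*l)
-3*(R(26, 24) + 763)*(53 + 122) + ((-424 + 221) + 382) = -3*((24 - 4*26) + 763)*(53 + 122) + ((-424 + 221) + 382) = -3*((24 - 104) + 763)*175 + (-203 + 382) = -3*(-80 + 763)*175 + 179 = -2049*175 + 179 = -3*119525 + 179 = -358575 + 179 = -358396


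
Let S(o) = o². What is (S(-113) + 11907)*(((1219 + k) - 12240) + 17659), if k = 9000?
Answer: 385883288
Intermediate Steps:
(S(-113) + 11907)*(((1219 + k) - 12240) + 17659) = ((-113)² + 11907)*(((1219 + 9000) - 12240) + 17659) = (12769 + 11907)*((10219 - 12240) + 17659) = 24676*(-2021 + 17659) = 24676*15638 = 385883288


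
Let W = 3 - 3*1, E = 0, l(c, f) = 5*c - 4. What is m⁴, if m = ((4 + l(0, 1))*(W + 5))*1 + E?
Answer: 0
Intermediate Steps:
l(c, f) = -4 + 5*c
W = 0 (W = 3 - 3 = 0)
m = 0 (m = ((4 + (-4 + 5*0))*(0 + 5))*1 + 0 = ((4 + (-4 + 0))*5)*1 + 0 = ((4 - 4)*5)*1 + 0 = (0*5)*1 + 0 = 0*1 + 0 = 0 + 0 = 0)
m⁴ = 0⁴ = 0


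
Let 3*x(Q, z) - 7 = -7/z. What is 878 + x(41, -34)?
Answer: 89801/102 ≈ 880.40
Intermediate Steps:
x(Q, z) = 7/3 - 7/(3*z) (x(Q, z) = 7/3 + (-7/z)/3 = 7/3 - 7/(3*z))
878 + x(41, -34) = 878 + (7/3)*(-1 - 34)/(-34) = 878 + (7/3)*(-1/34)*(-35) = 878 + 245/102 = 89801/102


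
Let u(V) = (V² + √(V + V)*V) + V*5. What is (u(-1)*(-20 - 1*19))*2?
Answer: 312 + 78*I*√2 ≈ 312.0 + 110.31*I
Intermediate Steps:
u(V) = V² + 5*V + √2*V^(3/2) (u(V) = (V² + √(2*V)*V) + 5*V = (V² + (√2*√V)*V) + 5*V = (V² + √2*V^(3/2)) + 5*V = V² + 5*V + √2*V^(3/2))
(u(-1)*(-20 - 1*19))*2 = (((-1)² + 5*(-1) + √2*(-1)^(3/2))*(-20 - 1*19))*2 = ((1 - 5 + √2*(-I))*(-20 - 19))*2 = ((1 - 5 - I*√2)*(-39))*2 = ((-4 - I*√2)*(-39))*2 = (156 + 39*I*√2)*2 = 312 + 78*I*√2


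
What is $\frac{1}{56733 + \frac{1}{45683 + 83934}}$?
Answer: $\frac{129617}{7353561262} \approx 1.7626 \cdot 10^{-5}$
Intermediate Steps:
$\frac{1}{56733 + \frac{1}{45683 + 83934}} = \frac{1}{56733 + \frac{1}{129617}} = \frac{1}{\frac{7353561262}{129617}} = \frac{129617}{7353561262}$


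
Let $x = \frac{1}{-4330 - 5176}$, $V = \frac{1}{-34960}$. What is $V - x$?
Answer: $\frac{12727}{166164880} \approx 7.6593 \cdot 10^{-5}$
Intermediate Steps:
$V = - \frac{1}{34960} \approx -2.8604 \cdot 10^{-5}$
$x = - \frac{1}{9506}$ ($x = \frac{1}{-9506} = - \frac{1}{9506} \approx -0.0001052$)
$V - x = - \frac{1}{34960} - - \frac{1}{9506} = - \frac{1}{34960} + \frac{1}{9506} = \frac{12727}{166164880}$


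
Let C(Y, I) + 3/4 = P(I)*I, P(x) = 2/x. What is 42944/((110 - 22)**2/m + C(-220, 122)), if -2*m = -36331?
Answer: 6240793856/243607 ≈ 25618.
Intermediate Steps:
m = 36331/2 (m = -1/2*(-36331) = 36331/2 ≈ 18166.)
C(Y, I) = 5/4 (C(Y, I) = -3/4 + (2/I)*I = -3/4 + 2 = 5/4)
42944/((110 - 22)**2/m + C(-220, 122)) = 42944/((110 - 22)**2/(36331/2) + 5/4) = 42944/(88**2*(2/36331) + 5/4) = 42944/(7744*(2/36331) + 5/4) = 42944/(15488/36331 + 5/4) = 42944/(243607/145324) = 42944*(145324/243607) = 6240793856/243607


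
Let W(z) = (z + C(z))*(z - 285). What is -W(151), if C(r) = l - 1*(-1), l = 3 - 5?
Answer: 20100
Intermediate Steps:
l = -2
C(r) = -1 (C(r) = -2 - 1*(-1) = -2 + 1 = -1)
W(z) = (-1 + z)*(-285 + z) (W(z) = (z - 1)*(z - 285) = (-1 + z)*(-285 + z))
-W(151) = -(285 + 151**2 - 286*151) = -(285 + 22801 - 43186) = -1*(-20100) = 20100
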